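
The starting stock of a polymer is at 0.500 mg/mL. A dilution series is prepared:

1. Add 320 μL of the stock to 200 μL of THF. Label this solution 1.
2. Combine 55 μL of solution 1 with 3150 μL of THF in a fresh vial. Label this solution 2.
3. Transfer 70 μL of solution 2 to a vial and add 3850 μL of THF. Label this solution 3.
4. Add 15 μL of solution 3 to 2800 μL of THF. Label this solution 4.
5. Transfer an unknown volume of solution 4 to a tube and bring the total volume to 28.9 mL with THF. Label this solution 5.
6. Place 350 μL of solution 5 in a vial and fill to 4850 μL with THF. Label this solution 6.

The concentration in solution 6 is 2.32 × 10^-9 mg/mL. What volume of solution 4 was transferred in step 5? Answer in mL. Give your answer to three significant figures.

Step 1: 320 μL + 200 μL = 520 μL total → factor 520/320 = 1.625
Step 2: 55 μL + 3150 μL = 3205 μL total → factor 3205/55 = 58.273
Step 3: 70 μL + 3850 μL = 3920 μL total → factor 3920/70 = 56
Step 4: 15 μL + 2800 μL = 2815 μL total → factor 2815/15 = 187.67
Step 5: v brought to 28.9 mL → factor = 28.9 mL/v
Step 6: 350 μL brought to 4850 μL → factor 4850/350 = 13.857
Product of known-step factors = 1.379 × 10^7
Overall factor = 0.500 mg/mL / (2.32 × 10^-9 mg/mL) = 2.1552 × 10^8
Step-5 factor = 2.1552 × 10^8 / 1.379 × 10^7 = 15.628
v = 28.9 mL / 15.628 = 1.85 mL

1.85 mL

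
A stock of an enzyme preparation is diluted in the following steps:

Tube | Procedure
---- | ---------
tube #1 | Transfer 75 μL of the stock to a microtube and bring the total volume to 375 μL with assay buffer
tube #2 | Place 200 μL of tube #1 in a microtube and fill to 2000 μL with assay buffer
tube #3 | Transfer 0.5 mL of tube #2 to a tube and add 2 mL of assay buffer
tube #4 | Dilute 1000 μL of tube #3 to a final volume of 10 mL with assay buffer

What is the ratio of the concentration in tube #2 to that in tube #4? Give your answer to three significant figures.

Step 1: 75 μL brought to 375 μL → factor 375/75 = 5
Step 2: 200 μL brought to 2000 μL → factor 2000/200 = 10
Step 3: 0.5 mL + 2 mL = 2.5 mL total → factor 2.5/0.5 = 5
Step 4: 1000 μL brought to 10 mL → factor 10000/1000 = 10
Dilution factor to tube #2 = 50; to tube #4 = 2500
[tube #2]/[tube #4] = (factor to tube #4)/(factor to tube #2) = 2500/50 = 50.0

50.0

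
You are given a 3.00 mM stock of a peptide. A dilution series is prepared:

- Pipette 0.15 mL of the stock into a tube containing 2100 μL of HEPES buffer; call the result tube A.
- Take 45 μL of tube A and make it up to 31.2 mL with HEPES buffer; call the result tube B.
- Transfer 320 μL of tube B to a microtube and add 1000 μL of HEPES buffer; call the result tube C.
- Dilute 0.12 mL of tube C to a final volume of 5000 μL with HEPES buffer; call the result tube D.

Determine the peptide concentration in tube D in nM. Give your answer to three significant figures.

1.68 nM

Step 1: 0.15 mL + 2100 μL = 2.25 mL total → factor 2.25/0.15 = 15
Step 2: 45 μL brought to 31.2 mL → factor 31200/45 = 693.33
Step 3: 320 μL + 1000 μL = 1320 μL total → factor 1320/320 = 4.125
Step 4: 0.12 mL brought to 5000 μL → factor 5/0.12 = 41.667
Overall dilution factor = 15 × 693.33 × 4.125 × 41.667 = 1.7875 × 10^6
Final = 3.00 mM / 1.7875 × 10^6 = 1.678 × 10^-6 mM = 1.68 nM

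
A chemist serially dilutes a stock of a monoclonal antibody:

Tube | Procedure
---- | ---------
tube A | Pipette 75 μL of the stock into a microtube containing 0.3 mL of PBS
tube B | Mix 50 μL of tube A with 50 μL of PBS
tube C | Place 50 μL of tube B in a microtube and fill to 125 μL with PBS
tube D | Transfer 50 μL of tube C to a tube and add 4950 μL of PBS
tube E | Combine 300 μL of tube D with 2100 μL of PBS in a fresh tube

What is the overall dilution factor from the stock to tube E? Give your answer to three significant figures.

Step 1: 75 μL + 0.3 mL = 375 μL total → factor 375/75 = 5
Step 2: 50 μL + 50 μL = 100 μL total → factor 100/50 = 2
Step 3: 50 μL brought to 125 μL → factor 125/50 = 2.5
Step 4: 50 μL + 4950 μL = 5000 μL total → factor 5000/50 = 100
Step 5: 300 μL + 2100 μL = 2400 μL total → factor 2400/300 = 8
Overall dilution factor = 5 × 2 × 2.5 × 100 × 8 = 20000

2.00 × 10^4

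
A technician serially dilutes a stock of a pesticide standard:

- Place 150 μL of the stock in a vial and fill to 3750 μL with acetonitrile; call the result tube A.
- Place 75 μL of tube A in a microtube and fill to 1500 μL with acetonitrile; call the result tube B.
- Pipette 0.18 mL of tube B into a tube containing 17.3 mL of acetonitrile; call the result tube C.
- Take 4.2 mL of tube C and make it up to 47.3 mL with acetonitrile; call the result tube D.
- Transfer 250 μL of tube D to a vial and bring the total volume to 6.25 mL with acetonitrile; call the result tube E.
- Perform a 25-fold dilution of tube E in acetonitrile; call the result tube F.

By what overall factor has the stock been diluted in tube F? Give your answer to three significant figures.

3.42 × 10^8

Step 1: 150 μL brought to 3750 μL → factor 3750/150 = 25
Step 2: 75 μL brought to 1500 μL → factor 1500/75 = 20
Step 3: 0.18 mL + 17.3 mL = 17.48 mL total → factor 17.48/0.18 = 97.111
Step 4: 4.2 mL brought to 47.3 mL → factor 47.3/4.2 = 11.262
Step 5: 250 μL brought to 6.25 mL → factor 6250/250 = 25
Step 6: 25-fold → factor 25
Overall dilution factor = 25 × 20 × 97.111 × 11.262 × 25 × 25 = 3.4177 × 10^8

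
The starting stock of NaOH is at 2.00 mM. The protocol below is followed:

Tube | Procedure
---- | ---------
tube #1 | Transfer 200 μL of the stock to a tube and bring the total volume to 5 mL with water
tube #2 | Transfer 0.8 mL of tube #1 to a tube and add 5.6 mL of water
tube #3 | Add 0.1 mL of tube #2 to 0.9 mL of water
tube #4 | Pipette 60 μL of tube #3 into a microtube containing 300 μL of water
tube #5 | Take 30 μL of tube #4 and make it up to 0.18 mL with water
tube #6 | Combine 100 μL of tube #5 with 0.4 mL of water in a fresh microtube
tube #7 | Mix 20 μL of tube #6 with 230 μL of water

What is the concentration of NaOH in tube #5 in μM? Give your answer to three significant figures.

Step 1: 200 μL brought to 5 mL → factor 5000/200 = 25
Step 2: 0.8 mL + 5.6 mL = 6.4 mL total → factor 6.4/0.8 = 8
Step 3: 0.1 mL + 0.9 mL = 1 mL total → factor 1/0.1 = 10
Step 4: 60 μL + 300 μL = 360 μL total → factor 360/60 = 6
Step 5: 30 μL brought to 0.18 mL → factor 180/30 = 6
Dilution factor through tube #5 = 25 × 8 × 10 × 6 × 6 = 72000
[tube #5] = 2.00 mM / 72000 = 2.778 × 10^-5 mM = 0.0278 μM

0.0278 μM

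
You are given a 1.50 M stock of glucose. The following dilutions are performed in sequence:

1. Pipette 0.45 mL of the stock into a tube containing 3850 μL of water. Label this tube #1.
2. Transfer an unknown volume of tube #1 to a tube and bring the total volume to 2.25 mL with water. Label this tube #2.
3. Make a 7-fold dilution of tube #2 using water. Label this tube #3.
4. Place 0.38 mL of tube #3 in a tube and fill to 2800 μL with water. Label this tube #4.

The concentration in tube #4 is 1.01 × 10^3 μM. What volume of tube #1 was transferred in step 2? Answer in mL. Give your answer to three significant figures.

0.747 mL

Step 1: 0.45 mL + 3850 μL = 4.3 mL total → factor 4.3/0.45 = 9.5556
Step 2: v brought to 2.25 mL → factor = 2.25 mL/v
Step 3: 7-fold → factor 7
Step 4: 0.38 mL brought to 2800 μL → factor 2.8/0.38 = 7.3684
Product of known-step factors = 492.87
Overall factor = 1.50 M / (1.01 × 10^3 μM) = 1485.1
Step-2 factor = 1485.1 / 492.87 = 3.0133
v = 2.25 mL / 3.0133 = 0.747 mL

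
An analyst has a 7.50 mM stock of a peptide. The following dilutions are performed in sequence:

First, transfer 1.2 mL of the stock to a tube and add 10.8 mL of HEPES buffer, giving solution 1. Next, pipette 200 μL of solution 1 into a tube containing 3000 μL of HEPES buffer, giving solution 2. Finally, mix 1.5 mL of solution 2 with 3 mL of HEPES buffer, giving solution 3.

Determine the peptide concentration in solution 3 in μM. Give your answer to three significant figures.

Step 1: 1.2 mL + 10.8 mL = 12 mL total → factor 12/1.2 = 10
Step 2: 200 μL + 3000 μL = 3200 μL total → factor 3200/200 = 16
Step 3: 1.5 mL + 3 mL = 4.5 mL total → factor 4.5/1.5 = 3
Overall dilution factor = 10 × 16 × 3 = 480
Final = 7.50 mM / 480 = 0.01562 mM = 15.6 μM

15.6 μM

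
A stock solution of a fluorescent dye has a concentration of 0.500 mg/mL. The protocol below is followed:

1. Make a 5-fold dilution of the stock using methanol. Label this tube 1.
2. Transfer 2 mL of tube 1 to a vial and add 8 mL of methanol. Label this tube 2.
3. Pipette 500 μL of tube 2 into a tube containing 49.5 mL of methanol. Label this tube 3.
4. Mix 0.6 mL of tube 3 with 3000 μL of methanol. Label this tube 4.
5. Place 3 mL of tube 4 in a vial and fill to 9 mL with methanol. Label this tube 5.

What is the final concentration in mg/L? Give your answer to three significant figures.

0.0111 mg/L

Step 1: 5-fold → factor 5
Step 2: 2 mL + 8 mL = 10 mL total → factor 10/2 = 5
Step 3: 500 μL + 49.5 mL = 50000 μL total → factor 50000/500 = 100
Step 4: 0.6 mL + 3000 μL = 3.6 mL total → factor 3.6/0.6 = 6
Step 5: 3 mL brought to 9 mL → factor 9/3 = 3
Overall dilution factor = 5 × 5 × 100 × 6 × 3 = 45000
Final = 0.500 mg/mL / 45000 = 1.111 × 10^-5 mg/mL = 0.0111 mg/L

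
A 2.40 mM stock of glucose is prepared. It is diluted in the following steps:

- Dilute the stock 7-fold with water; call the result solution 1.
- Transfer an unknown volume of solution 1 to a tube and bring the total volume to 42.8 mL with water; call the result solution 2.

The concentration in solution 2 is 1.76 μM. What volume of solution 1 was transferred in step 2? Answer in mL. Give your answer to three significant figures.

Step 1: 7-fold → factor 7
Step 2: v brought to 42.8 mL → factor = 42.8 mL/v
Product of known-step factors = 7
Overall factor = 2.40 mM / (1.76 μM) = 1363.6
Step-2 factor = 1363.6 / 7 = 194.81
v = 42.8 mL / 194.81 = 0.220 mL

0.220 mL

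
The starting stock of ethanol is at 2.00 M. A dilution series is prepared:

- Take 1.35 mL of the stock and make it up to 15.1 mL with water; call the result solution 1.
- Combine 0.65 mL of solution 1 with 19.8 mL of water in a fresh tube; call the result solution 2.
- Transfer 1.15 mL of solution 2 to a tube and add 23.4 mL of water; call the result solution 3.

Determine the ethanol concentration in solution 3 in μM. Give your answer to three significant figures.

266 μM

Step 1: 1.35 mL brought to 15.1 mL → factor 15.1/1.35 = 11.185
Step 2: 0.65 mL + 19.8 mL = 20.45 mL total → factor 20.45/0.65 = 31.462
Step 3: 1.15 mL + 23.4 mL = 24.55 mL total → factor 24.55/1.15 = 21.348
Overall dilution factor = 11.185 × 31.462 × 21.348 = 7512.4
Final = 2.00 M / 7512.4 = 0.0002662 M = 266 μM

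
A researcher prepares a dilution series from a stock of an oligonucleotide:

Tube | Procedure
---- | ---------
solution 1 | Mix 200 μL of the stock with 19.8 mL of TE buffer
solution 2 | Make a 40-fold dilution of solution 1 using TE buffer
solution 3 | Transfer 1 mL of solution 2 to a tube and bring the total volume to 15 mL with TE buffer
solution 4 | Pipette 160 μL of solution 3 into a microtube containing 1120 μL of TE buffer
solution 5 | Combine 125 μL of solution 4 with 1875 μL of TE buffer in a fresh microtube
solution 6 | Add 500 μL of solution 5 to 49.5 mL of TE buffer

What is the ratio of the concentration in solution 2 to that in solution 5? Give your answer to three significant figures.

1.92 × 10^3

Step 1: 200 μL + 19.8 mL = 20000 μL total → factor 20000/200 = 100
Step 2: 40-fold → factor 40
Step 3: 1 mL brought to 15 mL → factor 15/1 = 15
Step 4: 160 μL + 1120 μL = 1280 μL total → factor 1280/160 = 8
Step 5: 125 μL + 1875 μL = 2000 μL total → factor 2000/125 = 16
Dilution factor to solution 2 = 4000; to solution 5 = 7.68 × 10^6
[solution 2]/[solution 5] = (factor to solution 5)/(factor to solution 2) = 7.68 × 10^6/4000 = 1.92 × 10^3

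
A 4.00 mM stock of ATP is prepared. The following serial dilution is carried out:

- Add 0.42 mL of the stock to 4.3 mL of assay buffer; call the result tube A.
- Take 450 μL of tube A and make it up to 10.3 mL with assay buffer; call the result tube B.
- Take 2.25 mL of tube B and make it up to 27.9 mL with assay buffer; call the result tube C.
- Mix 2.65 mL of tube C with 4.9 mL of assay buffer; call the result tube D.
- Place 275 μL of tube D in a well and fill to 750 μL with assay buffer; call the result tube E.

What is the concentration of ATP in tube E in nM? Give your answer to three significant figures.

161 nM

Step 1: 0.42 mL + 4.3 mL = 4.72 mL total → factor 4.72/0.42 = 11.238
Step 2: 450 μL brought to 10.3 mL → factor 10300/450 = 22.889
Step 3: 2.25 mL brought to 27.9 mL → factor 27.9/2.25 = 12.4
Step 4: 2.65 mL + 4.9 mL = 7.55 mL total → factor 7.55/2.65 = 2.8491
Step 5: 275 μL brought to 750 μL → factor 750/275 = 2.7273
Overall dilution factor = 11.238 × 22.889 × 12.4 × 2.8491 × 2.7273 = 24784
Final = 4.00 mM / 24784 = 0.0001614 mM = 161 nM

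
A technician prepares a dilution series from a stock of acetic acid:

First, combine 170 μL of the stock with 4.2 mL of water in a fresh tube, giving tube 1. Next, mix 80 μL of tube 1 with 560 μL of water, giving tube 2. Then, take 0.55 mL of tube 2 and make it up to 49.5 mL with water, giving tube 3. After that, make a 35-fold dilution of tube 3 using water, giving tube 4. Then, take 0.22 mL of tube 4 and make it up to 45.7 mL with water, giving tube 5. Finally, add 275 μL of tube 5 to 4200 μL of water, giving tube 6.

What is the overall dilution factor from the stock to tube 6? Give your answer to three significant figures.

2.19 × 10^9

Step 1: 170 μL + 4.2 mL = 4370 μL total → factor 4370/170 = 25.706
Step 2: 80 μL + 560 μL = 640 μL total → factor 640/80 = 8
Step 3: 0.55 mL brought to 49.5 mL → factor 49.5/0.55 = 90
Step 4: 35-fold → factor 35
Step 5: 0.22 mL brought to 45.7 mL → factor 45.7/0.22 = 207.73
Step 6: 275 μL + 4200 μL = 4475 μL total → factor 4475/275 = 16.273
Overall dilution factor = 25.706 × 8 × 90 × 35 × 207.73 × 16.273 = 2.1897 × 10^9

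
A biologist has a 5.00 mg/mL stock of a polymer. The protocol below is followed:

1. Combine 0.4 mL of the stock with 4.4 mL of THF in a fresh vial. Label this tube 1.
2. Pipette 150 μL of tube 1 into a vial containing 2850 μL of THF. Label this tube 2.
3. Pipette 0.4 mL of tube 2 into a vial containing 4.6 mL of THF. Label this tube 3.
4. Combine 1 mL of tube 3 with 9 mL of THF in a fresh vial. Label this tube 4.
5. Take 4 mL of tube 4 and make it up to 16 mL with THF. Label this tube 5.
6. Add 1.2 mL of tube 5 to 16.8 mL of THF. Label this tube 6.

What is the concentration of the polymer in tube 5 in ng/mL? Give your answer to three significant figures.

41.7 ng/mL

Step 1: 0.4 mL + 4.4 mL = 4.8 mL total → factor 4.8/0.4 = 12
Step 2: 150 μL + 2850 μL = 3000 μL total → factor 3000/150 = 20
Step 3: 0.4 mL + 4.6 mL = 5 mL total → factor 5/0.4 = 12.5
Step 4: 1 mL + 9 mL = 10 mL total → factor 10/1 = 10
Step 5: 4 mL brought to 16 mL → factor 16/4 = 4
Dilution factor through tube 5 = 12 × 20 × 12.5 × 10 × 4 = 1.2 × 10^5
[tube 5] = 5.00 mg/mL / 1.2 × 10^5 = 4.167 × 10^-5 mg/mL = 41.7 ng/mL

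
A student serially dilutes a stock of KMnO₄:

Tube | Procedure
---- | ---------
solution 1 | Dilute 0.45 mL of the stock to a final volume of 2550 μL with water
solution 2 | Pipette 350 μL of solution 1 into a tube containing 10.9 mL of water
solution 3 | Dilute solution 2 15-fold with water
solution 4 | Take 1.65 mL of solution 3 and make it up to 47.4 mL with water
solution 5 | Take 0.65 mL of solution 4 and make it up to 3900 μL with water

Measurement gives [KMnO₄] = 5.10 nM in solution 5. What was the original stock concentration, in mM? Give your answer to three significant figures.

2.40 mM

Step 1: 0.45 mL brought to 2550 μL → factor 2.55/0.45 = 5.6667
Step 2: 350 μL + 10.9 mL = 11250 μL total → factor 11250/350 = 32.143
Step 3: 15-fold → factor 15
Step 4: 1.65 mL brought to 47.4 mL → factor 47.4/1.65 = 28.727
Step 5: 0.65 mL brought to 3900 μL → factor 3.9/0.65 = 6
Overall dilution factor = 5.6667 × 32.143 × 15 × 28.727 × 6 = 4.7092 × 10^5
Stock = 5.10 nM × 4.7092 × 10^5 = 2.402 × 10^6 nM = 2.40 mM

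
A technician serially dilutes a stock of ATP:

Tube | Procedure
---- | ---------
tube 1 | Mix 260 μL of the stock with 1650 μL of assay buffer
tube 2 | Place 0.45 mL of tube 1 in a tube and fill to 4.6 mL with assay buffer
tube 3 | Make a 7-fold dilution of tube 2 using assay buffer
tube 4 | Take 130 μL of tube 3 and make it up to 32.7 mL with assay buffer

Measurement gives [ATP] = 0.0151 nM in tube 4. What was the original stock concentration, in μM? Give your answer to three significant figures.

2.00 μM

Step 1: 260 μL + 1650 μL = 1910 μL total → factor 1910/260 = 7.3462
Step 2: 0.45 mL brought to 4.6 mL → factor 4.6/0.45 = 10.222
Step 3: 7-fold → factor 7
Step 4: 130 μL brought to 32.7 mL → factor 32700/130 = 251.54
Overall dilution factor = 7.3462 × 10.222 × 7 × 251.54 = 1.3222 × 10^5
Stock = 0.0151 nM × 1.3222 × 10^5 = 1997 nM = 2.00 μM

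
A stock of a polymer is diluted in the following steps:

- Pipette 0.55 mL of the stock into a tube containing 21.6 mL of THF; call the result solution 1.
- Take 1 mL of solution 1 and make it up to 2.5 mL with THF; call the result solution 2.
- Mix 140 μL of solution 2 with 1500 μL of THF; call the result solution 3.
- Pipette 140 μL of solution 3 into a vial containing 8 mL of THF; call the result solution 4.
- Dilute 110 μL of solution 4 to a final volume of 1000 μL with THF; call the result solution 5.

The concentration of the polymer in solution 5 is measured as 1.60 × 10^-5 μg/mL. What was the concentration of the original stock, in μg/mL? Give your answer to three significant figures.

9.97 μg/mL

Step 1: 0.55 mL + 21.6 mL = 22.15 mL total → factor 22.15/0.55 = 40.273
Step 2: 1 mL brought to 2.5 mL → factor 2.5/1 = 2.5
Step 3: 140 μL + 1500 μL = 1640 μL total → factor 1640/140 = 11.714
Step 4: 140 μL + 8 mL = 8140 μL total → factor 8140/140 = 58.143
Step 5: 110 μL brought to 1000 μL → factor 1000/110 = 9.0909
Overall dilution factor = 40.273 × 2.5 × 11.714 × 58.143 × 9.0909 = 6.2341 × 10^5
Stock = 1.60 × 10^-5 μg/mL × 6.2341 × 10^5 = 9.97 μg/mL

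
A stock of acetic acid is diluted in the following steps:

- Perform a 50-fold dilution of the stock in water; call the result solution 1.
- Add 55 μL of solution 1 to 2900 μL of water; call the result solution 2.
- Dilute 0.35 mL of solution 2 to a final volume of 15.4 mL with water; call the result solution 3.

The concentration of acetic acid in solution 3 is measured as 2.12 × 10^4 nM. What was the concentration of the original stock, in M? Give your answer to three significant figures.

2.51 M

Step 1: 50-fold → factor 50
Step 2: 55 μL + 2900 μL = 2955 μL total → factor 2955/55 = 53.727
Step 3: 0.35 mL brought to 15.4 mL → factor 15.4/0.35 = 44
Overall dilution factor = 50 × 53.727 × 44 = 1.182 × 10^5
Stock = 2.12 × 10^4 nM × 1.182 × 10^5 = 2.506 × 10^9 nM = 2.51 M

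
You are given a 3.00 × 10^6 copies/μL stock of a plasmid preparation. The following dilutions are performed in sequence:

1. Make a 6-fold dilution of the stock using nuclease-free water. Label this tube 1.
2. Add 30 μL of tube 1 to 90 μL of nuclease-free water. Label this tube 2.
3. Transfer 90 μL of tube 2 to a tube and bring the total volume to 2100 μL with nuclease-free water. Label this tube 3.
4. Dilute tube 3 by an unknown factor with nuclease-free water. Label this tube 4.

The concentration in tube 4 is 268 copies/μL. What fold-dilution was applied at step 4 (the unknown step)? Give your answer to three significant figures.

20.0-fold

Step 1: 6-fold → factor 6
Step 2: 30 μL + 90 μL = 120 μL total → factor 120/30 = 4
Step 3: 90 μL brought to 2100 μL → factor 2100/90 = 23.333
Step 4: unknown factor x
Product of known-step factors = 560
Overall factor = 3.00 × 10^6 copies/μL / (268 copies/μL) = 11194
x = 11194 / 560 = 20.0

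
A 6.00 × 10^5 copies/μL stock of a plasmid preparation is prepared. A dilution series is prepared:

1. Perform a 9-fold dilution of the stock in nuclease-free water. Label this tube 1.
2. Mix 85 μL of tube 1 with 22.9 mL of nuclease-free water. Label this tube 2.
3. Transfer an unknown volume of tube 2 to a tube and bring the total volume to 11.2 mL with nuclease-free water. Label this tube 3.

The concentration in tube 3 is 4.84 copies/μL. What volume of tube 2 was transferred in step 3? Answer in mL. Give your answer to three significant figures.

0.220 mL

Step 1: 9-fold → factor 9
Step 2: 85 μL + 22.9 mL = 22985 μL total → factor 22985/85 = 270.41
Step 3: v brought to 11.2 mL → factor = 11.2 mL/v
Product of known-step factors = 2433.7
Overall factor = 6.00 × 10^5 copies/μL / (4.84 copies/μL) = 1.2397 × 10^5
Step-3 factor = 1.2397 × 10^5 / 2433.7 = 50.938
v = 11.2 mL / 50.938 = 0.220 mL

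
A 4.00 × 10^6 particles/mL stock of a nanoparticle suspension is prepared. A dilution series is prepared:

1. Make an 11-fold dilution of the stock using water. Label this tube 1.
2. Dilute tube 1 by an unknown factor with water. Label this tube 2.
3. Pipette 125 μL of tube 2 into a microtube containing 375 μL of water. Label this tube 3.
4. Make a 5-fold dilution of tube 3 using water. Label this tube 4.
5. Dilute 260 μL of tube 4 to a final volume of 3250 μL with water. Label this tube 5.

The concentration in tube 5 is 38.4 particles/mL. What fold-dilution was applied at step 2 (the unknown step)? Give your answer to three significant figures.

37.9-fold

Step 1: 11-fold → factor 11
Step 2: unknown factor x
Step 3: 125 μL + 375 μL = 500 μL total → factor 500/125 = 4
Step 4: 5-fold → factor 5
Step 5: 260 μL brought to 3250 μL → factor 3250/260 = 12.5
Product of known-step factors = 2750
Overall factor = 4.00 × 10^6 particles/mL / (38.4 particles/mL) = 1.0417 × 10^5
x = 1.0417 × 10^5 / 2750 = 37.9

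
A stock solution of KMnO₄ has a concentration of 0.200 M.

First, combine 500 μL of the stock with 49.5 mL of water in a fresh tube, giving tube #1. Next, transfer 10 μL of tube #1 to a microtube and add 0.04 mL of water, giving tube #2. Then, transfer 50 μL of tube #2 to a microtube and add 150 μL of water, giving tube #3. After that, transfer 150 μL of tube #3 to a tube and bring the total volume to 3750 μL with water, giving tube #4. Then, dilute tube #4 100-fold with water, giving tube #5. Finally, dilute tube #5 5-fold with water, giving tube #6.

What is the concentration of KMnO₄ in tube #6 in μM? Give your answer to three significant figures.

Step 1: 500 μL + 49.5 mL = 50000 μL total → factor 50000/500 = 100
Step 2: 10 μL + 0.04 mL = 50 μL total → factor 50/10 = 5
Step 3: 50 μL + 150 μL = 200 μL total → factor 200/50 = 4
Step 4: 150 μL brought to 3750 μL → factor 3750/150 = 25
Step 5: 100-fold → factor 100
Step 6: 5-fold → factor 5
Overall dilution factor = 100 × 5 × 4 × 25 × 100 × 5 = 2.5 × 10^7
Final = 0.200 M / 2.5 × 10^7 = 8.000 × 10^-9 M = 0.00800 μM

0.00800 μM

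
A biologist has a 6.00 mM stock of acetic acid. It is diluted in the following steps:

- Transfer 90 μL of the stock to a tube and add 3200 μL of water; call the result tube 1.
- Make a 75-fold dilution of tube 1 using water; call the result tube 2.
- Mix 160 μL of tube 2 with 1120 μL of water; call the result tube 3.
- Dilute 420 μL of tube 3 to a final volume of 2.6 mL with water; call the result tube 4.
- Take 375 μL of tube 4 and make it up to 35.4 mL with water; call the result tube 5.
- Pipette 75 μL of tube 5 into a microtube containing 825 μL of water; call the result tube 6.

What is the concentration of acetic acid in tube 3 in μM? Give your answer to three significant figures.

0.274 μM

Step 1: 90 μL + 3200 μL = 3290 μL total → factor 3290/90 = 36.556
Step 2: 75-fold → factor 75
Step 3: 160 μL + 1120 μL = 1280 μL total → factor 1280/160 = 8
Dilution factor through tube 3 = 36.556 × 75 × 8 = 21933
[tube 3] = 6.00 mM / 21933 = 0.0002736 mM = 0.274 μM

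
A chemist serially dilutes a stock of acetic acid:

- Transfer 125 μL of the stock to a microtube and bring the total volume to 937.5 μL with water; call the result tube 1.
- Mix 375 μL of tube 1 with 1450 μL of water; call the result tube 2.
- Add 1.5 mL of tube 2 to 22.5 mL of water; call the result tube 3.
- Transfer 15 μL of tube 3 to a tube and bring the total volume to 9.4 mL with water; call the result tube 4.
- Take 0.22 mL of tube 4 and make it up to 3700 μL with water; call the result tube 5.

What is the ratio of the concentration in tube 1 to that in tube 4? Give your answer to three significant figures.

4.88 × 10^4

Step 1: 125 μL brought to 937.5 μL → factor 937.5/125 = 7.5
Step 2: 375 μL + 1450 μL = 1825 μL total → factor 1825/375 = 4.8667
Step 3: 1.5 mL + 22.5 mL = 24 mL total → factor 24/1.5 = 16
Step 4: 15 μL brought to 9.4 mL → factor 9400/15 = 626.67
Dilution factor to tube 1 = 7.5; to tube 4 = 3.6597 × 10^5
[tube 1]/[tube 4] = (factor to tube 4)/(factor to tube 1) = 3.6597 × 10^5/7.5 = 4.88 × 10^4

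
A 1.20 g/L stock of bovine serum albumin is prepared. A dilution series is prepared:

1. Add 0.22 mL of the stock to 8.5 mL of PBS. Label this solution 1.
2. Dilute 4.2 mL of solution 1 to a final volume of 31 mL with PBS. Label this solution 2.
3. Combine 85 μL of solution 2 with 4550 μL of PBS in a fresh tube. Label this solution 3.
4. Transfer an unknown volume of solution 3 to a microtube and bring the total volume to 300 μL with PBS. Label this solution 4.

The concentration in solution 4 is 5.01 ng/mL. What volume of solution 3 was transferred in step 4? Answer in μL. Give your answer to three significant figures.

Step 1: 0.22 mL + 8.5 mL = 8.72 mL total → factor 8.72/0.22 = 39.636
Step 2: 4.2 mL brought to 31 mL → factor 31/4.2 = 7.381
Step 3: 85 μL + 4550 μL = 4635 μL total → factor 4635/85 = 54.529
Step 4: v brought to 300 μL → factor = 300 μL/v
Product of known-step factors = 15953
Overall factor = 1.20 g/L / (5.01 ng/mL) = 2.3952 × 10^5
Step-4 factor = 2.3952 × 10^5 / 15953 = 15.014
v = 300 μL / 15.014 = 20.0 μL

20.0 μL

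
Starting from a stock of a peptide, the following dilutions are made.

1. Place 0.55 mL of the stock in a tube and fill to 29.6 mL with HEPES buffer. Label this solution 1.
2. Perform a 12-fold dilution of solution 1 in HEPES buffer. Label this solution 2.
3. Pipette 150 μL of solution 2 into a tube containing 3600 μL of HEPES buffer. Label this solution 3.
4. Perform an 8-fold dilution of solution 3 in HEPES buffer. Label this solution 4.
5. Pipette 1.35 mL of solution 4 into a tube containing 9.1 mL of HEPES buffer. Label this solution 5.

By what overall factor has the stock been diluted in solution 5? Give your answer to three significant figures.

1.00 × 10^6

Step 1: 0.55 mL brought to 29.6 mL → factor 29.6/0.55 = 53.818
Step 2: 12-fold → factor 12
Step 3: 150 μL + 3600 μL = 3750 μL total → factor 3750/150 = 25
Step 4: 8-fold → factor 8
Step 5: 1.35 mL + 9.1 mL = 10.45 mL total → factor 10.45/1.35 = 7.7407
Overall dilution factor = 53.818 × 12 × 25 × 8 × 7.7407 = 9.9982 × 10^5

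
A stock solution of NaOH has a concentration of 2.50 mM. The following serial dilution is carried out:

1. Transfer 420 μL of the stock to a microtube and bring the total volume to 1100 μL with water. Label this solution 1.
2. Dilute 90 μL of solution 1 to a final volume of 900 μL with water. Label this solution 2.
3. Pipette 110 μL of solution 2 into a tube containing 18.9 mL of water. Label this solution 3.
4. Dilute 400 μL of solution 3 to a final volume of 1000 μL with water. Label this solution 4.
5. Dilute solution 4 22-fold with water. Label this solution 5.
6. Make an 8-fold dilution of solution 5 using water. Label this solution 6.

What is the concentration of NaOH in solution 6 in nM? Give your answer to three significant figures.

Step 1: 420 μL brought to 1100 μL → factor 1100/420 = 2.619
Step 2: 90 μL brought to 900 μL → factor 900/90 = 10
Step 3: 110 μL + 18.9 mL = 19010 μL total → factor 19010/110 = 172.82
Step 4: 400 μL brought to 1000 μL → factor 1000/400 = 2.5
Step 5: 22-fold → factor 22
Step 6: 8-fold → factor 8
Overall dilution factor = 2.619 × 10 × 172.82 × 2.5 × 22 × 8 = 1.9915 × 10^6
Final = 2.50 mM / 1.9915 × 10^6 = 1.255 × 10^-6 mM = 1.26 nM

1.26 nM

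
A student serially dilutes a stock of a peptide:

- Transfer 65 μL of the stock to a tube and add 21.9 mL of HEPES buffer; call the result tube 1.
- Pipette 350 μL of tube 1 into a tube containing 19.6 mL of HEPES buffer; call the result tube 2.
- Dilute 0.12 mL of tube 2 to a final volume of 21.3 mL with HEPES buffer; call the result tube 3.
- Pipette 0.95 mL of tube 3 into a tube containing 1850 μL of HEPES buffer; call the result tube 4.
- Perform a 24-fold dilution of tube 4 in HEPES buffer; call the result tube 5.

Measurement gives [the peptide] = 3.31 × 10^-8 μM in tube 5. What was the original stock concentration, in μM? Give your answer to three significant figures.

8.01 μM

Step 1: 65 μL + 21.9 mL = 21965 μL total → factor 21965/65 = 337.92
Step 2: 350 μL + 19.6 mL = 19950 μL total → factor 19950/350 = 57
Step 3: 0.12 mL brought to 21.3 mL → factor 21.3/0.12 = 177.5
Step 4: 0.95 mL + 1850 μL = 2.8 mL total → factor 2.8/0.95 = 2.9474
Step 5: 24-fold → factor 24
Overall dilution factor = 337.92 × 57 × 177.5 × 2.9474 × 24 = 2.4184 × 10^8
Stock = 3.31 × 10^-8 μM × 2.4184 × 10^8 = 8.01 μM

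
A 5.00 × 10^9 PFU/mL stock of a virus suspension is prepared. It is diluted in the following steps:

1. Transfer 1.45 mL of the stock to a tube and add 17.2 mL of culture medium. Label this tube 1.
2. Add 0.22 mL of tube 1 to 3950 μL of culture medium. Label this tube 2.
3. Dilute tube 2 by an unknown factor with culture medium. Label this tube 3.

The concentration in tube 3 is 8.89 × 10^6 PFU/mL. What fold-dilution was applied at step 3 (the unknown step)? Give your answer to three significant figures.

Step 1: 1.45 mL + 17.2 mL = 18.65 mL total → factor 18.65/1.45 = 12.862
Step 2: 0.22 mL + 3950 μL = 4.17 mL total → factor 4.17/0.22 = 18.955
Step 3: unknown factor x
Product of known-step factors = 243.79
Overall factor = 5.00 × 10^9 PFU/mL / (8.89 × 10^6 PFU/mL) = 562.43
x = 562.43 / 243.79 = 2.31

2.31-fold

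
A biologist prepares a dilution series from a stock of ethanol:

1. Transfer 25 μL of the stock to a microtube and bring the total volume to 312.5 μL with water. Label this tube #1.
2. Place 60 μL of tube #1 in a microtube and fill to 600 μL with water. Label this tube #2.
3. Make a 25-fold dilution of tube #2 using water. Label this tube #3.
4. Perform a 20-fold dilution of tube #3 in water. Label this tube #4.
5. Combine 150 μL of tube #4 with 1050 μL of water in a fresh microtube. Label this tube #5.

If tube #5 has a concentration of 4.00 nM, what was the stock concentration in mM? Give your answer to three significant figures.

Step 1: 25 μL brought to 312.5 μL → factor 312.5/25 = 12.5
Step 2: 60 μL brought to 600 μL → factor 600/60 = 10
Step 3: 25-fold → factor 25
Step 4: 20-fold → factor 20
Step 5: 150 μL + 1050 μL = 1200 μL total → factor 1200/150 = 8
Overall dilution factor = 12.5 × 10 × 25 × 20 × 8 = 5 × 10^5
Stock = 4.00 nM × 5 × 10^5 = 2.000 × 10^6 nM = 2.00 mM

2.00 mM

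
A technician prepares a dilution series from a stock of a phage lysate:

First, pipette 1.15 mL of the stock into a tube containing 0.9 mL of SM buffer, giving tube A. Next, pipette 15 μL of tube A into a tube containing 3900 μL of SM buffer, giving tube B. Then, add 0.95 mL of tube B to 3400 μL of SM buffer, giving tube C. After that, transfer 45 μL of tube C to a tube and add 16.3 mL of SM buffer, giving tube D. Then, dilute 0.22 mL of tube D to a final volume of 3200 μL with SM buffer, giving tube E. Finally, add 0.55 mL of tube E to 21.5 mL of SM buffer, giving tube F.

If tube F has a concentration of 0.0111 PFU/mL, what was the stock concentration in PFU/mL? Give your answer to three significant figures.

5.01 × 10^6 PFU/mL

Step 1: 1.15 mL + 0.9 mL = 2.05 mL total → factor 2.05/1.15 = 1.7826
Step 2: 15 μL + 3900 μL = 3915 μL total → factor 3915/15 = 261
Step 3: 0.95 mL + 3400 μL = 4.35 mL total → factor 4.35/0.95 = 4.5789
Step 4: 45 μL + 16.3 mL = 16345 μL total → factor 16345/45 = 363.22
Step 5: 0.22 mL brought to 3200 μL → factor 3.2/0.22 = 14.545
Step 6: 0.55 mL + 21.5 mL = 22.05 mL total → factor 22.05/0.55 = 40.091
Overall dilution factor = 1.7826 × 261 × 4.5789 × 363.22 × 14.545 × 40.091 = 4.5124 × 10^8
Stock = 0.0111 PFU/mL × 4.5124 × 10^8 = 5.01 × 10^6 PFU/mL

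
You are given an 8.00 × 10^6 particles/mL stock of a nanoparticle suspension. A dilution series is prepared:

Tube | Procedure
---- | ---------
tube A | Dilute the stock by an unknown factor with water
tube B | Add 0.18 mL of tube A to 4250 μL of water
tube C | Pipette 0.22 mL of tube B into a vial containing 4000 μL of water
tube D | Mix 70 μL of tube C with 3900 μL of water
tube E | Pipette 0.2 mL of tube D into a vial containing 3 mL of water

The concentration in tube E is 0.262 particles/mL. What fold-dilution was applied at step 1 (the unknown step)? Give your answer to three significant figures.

71.3-fold

Step 1: unknown factor x
Step 2: 0.18 mL + 4250 μL = 4.43 mL total → factor 4.43/0.18 = 24.611
Step 3: 0.22 mL + 4000 μL = 4.22 mL total → factor 4.22/0.22 = 19.182
Step 4: 70 μL + 3900 μL = 3970 μL total → factor 3970/70 = 56.714
Step 5: 0.2 mL + 3 mL = 3.2 mL total → factor 3.2/0.2 = 16
Product of known-step factors = 4.2838 × 10^5
Overall factor = 8.00 × 10^6 particles/mL / (0.262 particles/mL) = 3.0534 × 10^7
x = 3.0534 × 10^7 / 4.2838 × 10^5 = 71.3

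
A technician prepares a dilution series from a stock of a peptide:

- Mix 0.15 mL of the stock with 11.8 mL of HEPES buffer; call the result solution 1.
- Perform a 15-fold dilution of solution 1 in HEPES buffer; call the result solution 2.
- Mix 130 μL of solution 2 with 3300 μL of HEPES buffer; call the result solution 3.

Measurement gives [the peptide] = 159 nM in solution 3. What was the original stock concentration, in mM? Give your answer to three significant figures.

5.01 mM

Step 1: 0.15 mL + 11.8 mL = 11.95 mL total → factor 11.95/0.15 = 79.667
Step 2: 15-fold → factor 15
Step 3: 130 μL + 3300 μL = 3430 μL total → factor 3430/130 = 26.385
Overall dilution factor = 79.667 × 15 × 26.385 = 31530
Stock = 159 nM × 31530 = 5.013 × 10^6 nM = 5.01 mM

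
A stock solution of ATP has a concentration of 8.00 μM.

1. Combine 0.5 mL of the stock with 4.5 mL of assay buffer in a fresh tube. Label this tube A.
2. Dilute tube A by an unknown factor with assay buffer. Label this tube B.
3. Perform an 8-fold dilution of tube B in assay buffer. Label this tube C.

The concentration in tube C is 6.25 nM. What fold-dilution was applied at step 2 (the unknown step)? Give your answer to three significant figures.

Step 1: 0.5 mL + 4.5 mL = 5 mL total → factor 5/0.5 = 10
Step 2: unknown factor x
Step 3: 8-fold → factor 8
Product of known-step factors = 80
Overall factor = 8.00 μM / (6.25 nM) = 1280
x = 1280 / 80 = 16.0

16.0-fold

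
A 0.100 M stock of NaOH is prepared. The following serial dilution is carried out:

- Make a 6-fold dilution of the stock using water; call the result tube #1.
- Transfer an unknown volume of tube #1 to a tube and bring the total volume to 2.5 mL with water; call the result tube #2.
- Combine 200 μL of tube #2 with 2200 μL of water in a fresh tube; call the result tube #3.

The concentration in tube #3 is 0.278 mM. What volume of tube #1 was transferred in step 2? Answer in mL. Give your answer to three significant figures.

0.500 mL

Step 1: 6-fold → factor 6
Step 2: v brought to 2.5 mL → factor = 2.5 mL/v
Step 3: 200 μL + 2200 μL = 2400 μL total → factor 2400/200 = 12
Product of known-step factors = 72
Overall factor = 0.100 M / (0.278 mM) = 359.71
Step-2 factor = 359.71 / 72 = 4.996
v = 2.5 mL / 4.996 = 0.500 mL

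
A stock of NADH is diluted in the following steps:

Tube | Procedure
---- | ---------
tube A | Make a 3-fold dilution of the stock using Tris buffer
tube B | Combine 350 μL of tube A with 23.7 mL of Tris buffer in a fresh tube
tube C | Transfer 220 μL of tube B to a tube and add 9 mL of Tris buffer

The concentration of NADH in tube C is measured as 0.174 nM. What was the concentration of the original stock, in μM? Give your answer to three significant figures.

Step 1: 3-fold → factor 3
Step 2: 350 μL + 23.7 mL = 24050 μL total → factor 24050/350 = 68.714
Step 3: 220 μL + 9 mL = 9220 μL total → factor 9220/220 = 41.909
Overall dilution factor = 3 × 68.714 × 41.909 = 8639.3
Stock = 0.174 nM × 8639.3 = 1503 nM = 1.50 μM

1.50 μM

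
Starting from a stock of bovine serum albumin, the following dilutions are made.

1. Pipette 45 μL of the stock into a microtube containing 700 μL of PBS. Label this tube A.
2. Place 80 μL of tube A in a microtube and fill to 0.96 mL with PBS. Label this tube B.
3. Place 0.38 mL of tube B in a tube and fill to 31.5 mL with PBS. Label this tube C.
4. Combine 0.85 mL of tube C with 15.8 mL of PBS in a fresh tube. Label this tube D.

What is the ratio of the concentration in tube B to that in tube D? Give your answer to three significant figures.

Step 1: 45 μL + 700 μL = 745 μL total → factor 745/45 = 16.556
Step 2: 80 μL brought to 0.96 mL → factor 960/80 = 12
Step 3: 0.38 mL brought to 31.5 mL → factor 31.5/0.38 = 82.895
Step 4: 0.85 mL + 15.8 mL = 16.65 mL total → factor 16.65/0.85 = 19.588
Dilution factor to tube B = 198.67; to tube D = 3.2259 × 10^5
[tube B]/[tube D] = (factor to tube D)/(factor to tube B) = 3.2259 × 10^5/198.67 = 1.62 × 10^3

1.62 × 10^3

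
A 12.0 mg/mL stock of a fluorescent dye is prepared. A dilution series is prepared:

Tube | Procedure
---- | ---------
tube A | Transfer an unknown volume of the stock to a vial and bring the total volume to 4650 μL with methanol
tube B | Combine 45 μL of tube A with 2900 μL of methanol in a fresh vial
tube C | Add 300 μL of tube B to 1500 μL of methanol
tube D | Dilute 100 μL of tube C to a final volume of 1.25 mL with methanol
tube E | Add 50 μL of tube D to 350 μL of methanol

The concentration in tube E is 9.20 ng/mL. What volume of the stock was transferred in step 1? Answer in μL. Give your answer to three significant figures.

Step 1: v brought to 4650 μL → factor = 4650 μL/v
Step 2: 45 μL + 2900 μL = 2945 μL total → factor 2945/45 = 65.444
Step 3: 300 μL + 1500 μL = 1800 μL total → factor 1800/300 = 6
Step 4: 100 μL brought to 1.25 mL → factor 1250/100 = 12.5
Step 5: 50 μL + 350 μL = 400 μL total → factor 400/50 = 8
Product of known-step factors = 39267
Overall factor = 12.0 mg/mL / (9.20 ng/mL) = 1.3043 × 10^6
Step-1 factor = 1.3043 × 10^6 / 39267 = 33.218
v = 4650 μL / 33.218 = 140 μL

140 μL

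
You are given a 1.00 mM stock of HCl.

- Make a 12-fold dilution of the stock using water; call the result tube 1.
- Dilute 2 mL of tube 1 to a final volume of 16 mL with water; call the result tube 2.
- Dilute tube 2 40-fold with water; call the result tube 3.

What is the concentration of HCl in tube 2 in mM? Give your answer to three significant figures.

0.0104 mM

Step 1: 12-fold → factor 12
Step 2: 2 mL brought to 16 mL → factor 16/2 = 8
Dilution factor through tube 2 = 12 × 8 = 96
[tube 2] = 1.00 mM / 96 = 0.0104 mM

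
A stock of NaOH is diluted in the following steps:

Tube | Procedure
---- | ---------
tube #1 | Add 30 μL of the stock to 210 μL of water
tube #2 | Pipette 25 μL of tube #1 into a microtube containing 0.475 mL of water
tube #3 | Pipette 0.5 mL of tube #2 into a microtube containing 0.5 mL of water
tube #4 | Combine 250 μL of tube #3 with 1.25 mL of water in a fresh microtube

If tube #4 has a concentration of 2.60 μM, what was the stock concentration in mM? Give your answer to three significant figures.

4.99 mM

Step 1: 30 μL + 210 μL = 240 μL total → factor 240/30 = 8
Step 2: 25 μL + 0.475 mL = 500 μL total → factor 500/25 = 20
Step 3: 0.5 mL + 0.5 mL = 1 mL total → factor 1/0.5 = 2
Step 4: 250 μL + 1.25 mL = 1500 μL total → factor 1500/250 = 6
Overall dilution factor = 8 × 20 × 2 × 6 = 1920
Stock = 2.60 μM × 1920 = 4992 μM = 4.99 mM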